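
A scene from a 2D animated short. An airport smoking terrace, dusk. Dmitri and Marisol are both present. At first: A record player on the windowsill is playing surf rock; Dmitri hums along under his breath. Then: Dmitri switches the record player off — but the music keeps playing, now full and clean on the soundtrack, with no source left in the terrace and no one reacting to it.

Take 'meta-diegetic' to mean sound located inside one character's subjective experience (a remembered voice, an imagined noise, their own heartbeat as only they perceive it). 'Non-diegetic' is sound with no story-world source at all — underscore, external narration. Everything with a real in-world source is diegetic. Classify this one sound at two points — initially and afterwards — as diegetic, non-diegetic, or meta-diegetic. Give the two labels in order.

Initially: a record player is a real in-scene source and Dmitri reacts to it → diegetic.
Afterwards: there is no longer any in-world source and no one can hear it — it has become underscore → non-diegetic.

diegetic, non-diegetic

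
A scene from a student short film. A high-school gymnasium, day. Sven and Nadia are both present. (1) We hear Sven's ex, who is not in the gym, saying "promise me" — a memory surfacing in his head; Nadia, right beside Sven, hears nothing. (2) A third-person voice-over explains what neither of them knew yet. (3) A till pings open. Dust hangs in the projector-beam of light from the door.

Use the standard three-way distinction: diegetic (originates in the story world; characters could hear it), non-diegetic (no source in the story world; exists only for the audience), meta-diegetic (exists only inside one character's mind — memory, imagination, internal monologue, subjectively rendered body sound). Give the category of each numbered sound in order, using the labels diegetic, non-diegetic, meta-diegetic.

Sound (1): the voice is a memory playing only inside Sven's mind; Nadia can't hear it, so meta-diegetic.
Sound (2): commentary laid over the scene from outside the fiction, so non-diegetic.
(3) an in-world source (a till); characters could hear it → diegetic.

meta-diegetic, non-diegetic, diegetic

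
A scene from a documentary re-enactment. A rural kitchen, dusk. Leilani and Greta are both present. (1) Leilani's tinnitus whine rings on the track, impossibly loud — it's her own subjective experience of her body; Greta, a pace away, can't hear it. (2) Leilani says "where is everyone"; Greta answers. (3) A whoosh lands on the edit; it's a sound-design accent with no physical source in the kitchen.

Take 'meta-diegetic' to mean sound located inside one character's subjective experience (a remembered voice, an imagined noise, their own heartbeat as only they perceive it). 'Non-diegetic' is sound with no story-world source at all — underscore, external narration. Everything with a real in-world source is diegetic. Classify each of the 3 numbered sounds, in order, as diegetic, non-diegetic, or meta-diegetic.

meta-diegetic, diegetic, non-diegetic

(1) is meta-diegetic: a subjective body sound — Leilani's private perception, inaudible to Greta.
(2) Leilani is a character speaking aloud in the scene → diegetic.
Sound (3): an editorial stinger — it belongs to the cut, not the story world, so non-diegetic.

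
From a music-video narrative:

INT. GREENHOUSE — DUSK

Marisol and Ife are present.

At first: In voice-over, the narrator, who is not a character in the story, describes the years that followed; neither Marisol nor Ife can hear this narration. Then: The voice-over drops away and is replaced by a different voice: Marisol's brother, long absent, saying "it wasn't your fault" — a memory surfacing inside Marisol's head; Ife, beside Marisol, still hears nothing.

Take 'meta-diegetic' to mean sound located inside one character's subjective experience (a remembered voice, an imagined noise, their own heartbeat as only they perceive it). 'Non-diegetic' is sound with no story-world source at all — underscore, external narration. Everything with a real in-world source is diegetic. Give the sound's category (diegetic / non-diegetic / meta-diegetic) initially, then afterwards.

Initially: the external narrator addresses only the audience — outside the story world → non-diegetic.
Afterwards: the replacement voice is a memory inside Marisol's mind specifically → meta-diegetic.

non-diegetic, meta-diegetic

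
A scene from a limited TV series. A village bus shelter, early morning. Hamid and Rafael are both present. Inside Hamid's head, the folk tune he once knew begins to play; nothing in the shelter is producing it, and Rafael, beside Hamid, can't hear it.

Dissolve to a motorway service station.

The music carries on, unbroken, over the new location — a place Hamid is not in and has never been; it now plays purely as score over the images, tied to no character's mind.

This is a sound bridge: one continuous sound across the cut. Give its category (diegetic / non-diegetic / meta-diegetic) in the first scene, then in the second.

meta-diegetic, non-diegetic

Scene one: the music exists only inside Hamid's mind; Rafael can't hear it → meta-diegetic.
Scene two: it's detached from Hamid entirely and plays over unrelated images with no in-world source — conventional underscore → non-diegetic.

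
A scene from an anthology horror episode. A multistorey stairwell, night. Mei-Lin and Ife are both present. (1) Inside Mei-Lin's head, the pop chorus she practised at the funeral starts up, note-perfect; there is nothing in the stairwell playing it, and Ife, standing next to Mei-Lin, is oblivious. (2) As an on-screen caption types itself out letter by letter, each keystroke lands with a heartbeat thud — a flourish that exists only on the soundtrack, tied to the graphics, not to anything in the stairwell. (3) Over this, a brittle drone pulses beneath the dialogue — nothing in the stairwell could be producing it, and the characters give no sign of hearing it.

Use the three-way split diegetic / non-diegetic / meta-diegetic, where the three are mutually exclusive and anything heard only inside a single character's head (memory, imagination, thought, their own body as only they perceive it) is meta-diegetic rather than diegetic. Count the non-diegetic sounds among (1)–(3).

(1) is meta-diegetic: remembered music, private to Mei-Lin — Ife is oblivious because it isn't in the room.
(2) is non-diegetic: it accompanies on-screen graphics, not anything inside the story world.
(3) is non-diegetic: nothing in the stairwell produces it and the characters don't hear it — pure soundtrack.
Non-diegetic: (2), (3) — that's 2.

2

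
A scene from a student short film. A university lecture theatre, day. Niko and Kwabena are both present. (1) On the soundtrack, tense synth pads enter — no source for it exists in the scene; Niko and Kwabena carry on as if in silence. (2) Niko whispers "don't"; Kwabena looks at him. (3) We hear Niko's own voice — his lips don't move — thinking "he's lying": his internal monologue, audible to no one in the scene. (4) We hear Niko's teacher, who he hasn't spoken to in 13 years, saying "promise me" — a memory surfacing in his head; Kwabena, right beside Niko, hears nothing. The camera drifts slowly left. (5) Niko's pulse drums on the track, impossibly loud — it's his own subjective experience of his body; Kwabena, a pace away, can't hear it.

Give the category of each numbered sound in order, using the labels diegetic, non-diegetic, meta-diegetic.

non-diegetic, diegetic, meta-diegetic, meta-diegetic, meta-diegetic

(1) score with no on-screen or off-screen source; it exists for the audience alone → non-diegetic.
Sound (2): Niko is a character speaking aloud in the scene, so diegetic.
Sound (3): internal monologue — inside Niko's mind, not spoken into the scene, so meta-diegetic.
(4) a remembered line, private to Niko — not present in the room, not audible to Kwabena → meta-diegetic.
(5) is meta-diegetic: point-of-audition from inside Niko's body; not a sound in the room.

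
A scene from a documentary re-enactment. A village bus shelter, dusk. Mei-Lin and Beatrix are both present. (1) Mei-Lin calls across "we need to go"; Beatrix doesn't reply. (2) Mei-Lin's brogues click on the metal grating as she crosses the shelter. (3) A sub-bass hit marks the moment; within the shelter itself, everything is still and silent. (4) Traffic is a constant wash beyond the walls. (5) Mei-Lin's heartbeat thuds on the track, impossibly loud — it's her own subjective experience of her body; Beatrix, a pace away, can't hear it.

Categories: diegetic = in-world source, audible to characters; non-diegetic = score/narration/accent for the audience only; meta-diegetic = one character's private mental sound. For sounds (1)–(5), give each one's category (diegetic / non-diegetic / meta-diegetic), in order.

(1) is diegetic: Mei-Lin is a character speaking aloud in the scene.
(2) a character's body making contact with the set — an in-world sound → diegetic.
(3) is non-diegetic: it's a sound-design accent with no in-world source; no one in the scene can hear it.
(4) is diegetic: traffic is part of the location's real environment.
(5) is meta-diegetic: it's Mei-Lin's internal bodily sensation rendered as sound; only Mei-Lin 'hears' it.

diegetic, diegetic, non-diegetic, diegetic, meta-diegetic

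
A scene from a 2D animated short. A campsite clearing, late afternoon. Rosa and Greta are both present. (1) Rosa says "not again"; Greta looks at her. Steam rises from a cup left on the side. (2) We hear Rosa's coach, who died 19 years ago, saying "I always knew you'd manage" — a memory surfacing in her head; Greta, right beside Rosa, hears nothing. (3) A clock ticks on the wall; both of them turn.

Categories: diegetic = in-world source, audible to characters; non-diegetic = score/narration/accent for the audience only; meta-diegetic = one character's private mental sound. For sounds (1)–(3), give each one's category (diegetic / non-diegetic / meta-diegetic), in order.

(1) is diegetic: on-screen dialogue — Rosa speaks and Greta is there to hear.
(2) it's Rosa's recollection rendered as sound; the other character can't hear it → meta-diegetic.
Sound (3): a clock is a real object/event in the scene's world, so diegetic.

diegetic, meta-diegetic, diegetic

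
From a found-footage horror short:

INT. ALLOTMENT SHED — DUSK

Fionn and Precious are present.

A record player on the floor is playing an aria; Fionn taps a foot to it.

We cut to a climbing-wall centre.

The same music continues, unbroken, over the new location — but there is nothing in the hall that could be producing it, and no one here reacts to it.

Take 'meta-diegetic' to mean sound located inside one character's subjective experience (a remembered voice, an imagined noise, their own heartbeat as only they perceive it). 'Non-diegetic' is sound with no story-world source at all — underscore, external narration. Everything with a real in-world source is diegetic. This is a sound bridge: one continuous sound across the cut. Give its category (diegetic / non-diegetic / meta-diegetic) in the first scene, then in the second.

diegetic, non-diegetic

Scene one: a record player is an on-screen source and Fionn reacts to it → diegetic.
Scene two: there is no source in the hall and no one hears it — it's now underscore → non-diegetic.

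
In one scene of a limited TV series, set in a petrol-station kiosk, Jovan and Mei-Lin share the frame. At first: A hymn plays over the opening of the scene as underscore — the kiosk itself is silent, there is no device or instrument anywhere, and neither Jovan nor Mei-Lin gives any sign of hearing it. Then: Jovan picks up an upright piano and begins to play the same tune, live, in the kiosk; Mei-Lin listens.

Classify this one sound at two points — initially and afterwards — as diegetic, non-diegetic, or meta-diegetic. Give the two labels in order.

Initially: no in-world source exists and no character can hear it — underscore → non-diegetic.
Afterwards: an upright piano is now a real source in the story world and the characters hear it → diegetic.

non-diegetic, diegetic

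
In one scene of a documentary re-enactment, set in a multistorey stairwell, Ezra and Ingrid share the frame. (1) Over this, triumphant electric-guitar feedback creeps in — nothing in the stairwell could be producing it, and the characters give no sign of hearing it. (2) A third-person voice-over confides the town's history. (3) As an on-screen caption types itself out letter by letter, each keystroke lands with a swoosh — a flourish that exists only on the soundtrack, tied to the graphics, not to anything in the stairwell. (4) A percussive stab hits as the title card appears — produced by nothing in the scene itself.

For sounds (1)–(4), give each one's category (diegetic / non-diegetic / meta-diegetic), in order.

(1) it has no source in the story world and no character can hear it — it's underscore → non-diegetic.
Sound (2): commentary laid over the scene from outside the fiction, so non-diegetic.
(3) the caption isn't part of the story world, so neither is the sound tied to it → non-diegetic.
(4) nothing in the scene produces it; it's an accent added for the audience → non-diegetic.

non-diegetic, non-diegetic, non-diegetic, non-diegetic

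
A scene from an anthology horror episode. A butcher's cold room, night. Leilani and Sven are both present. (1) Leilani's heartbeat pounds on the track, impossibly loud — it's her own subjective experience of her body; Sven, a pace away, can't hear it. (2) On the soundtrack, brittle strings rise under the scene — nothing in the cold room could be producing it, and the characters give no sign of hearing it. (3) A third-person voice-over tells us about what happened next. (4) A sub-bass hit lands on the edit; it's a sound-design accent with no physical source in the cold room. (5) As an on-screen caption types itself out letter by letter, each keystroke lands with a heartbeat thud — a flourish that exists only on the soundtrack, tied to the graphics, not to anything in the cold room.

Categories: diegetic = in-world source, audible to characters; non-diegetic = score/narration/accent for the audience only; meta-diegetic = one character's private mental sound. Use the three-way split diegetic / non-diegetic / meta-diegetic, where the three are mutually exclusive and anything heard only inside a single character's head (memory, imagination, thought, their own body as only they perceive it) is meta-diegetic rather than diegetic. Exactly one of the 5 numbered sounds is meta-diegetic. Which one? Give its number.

(1) it's Leilani's internal bodily sensation rendered as sound; only Leilani 'hears' it → meta-diegetic.
(2) it has no source in the story world and no character can hear it — it's underscore → non-diegetic.
(3) is non-diegetic: external voice-over — not a character, not heard by anyone in the scene.
(4) is non-diegetic: an editorial stinger — it belongs to the cut, not the story world.
(5) is non-diegetic: the caption isn't part of the story world, so neither is the sound tied to it.
Only (1) is meta-diegetic.

1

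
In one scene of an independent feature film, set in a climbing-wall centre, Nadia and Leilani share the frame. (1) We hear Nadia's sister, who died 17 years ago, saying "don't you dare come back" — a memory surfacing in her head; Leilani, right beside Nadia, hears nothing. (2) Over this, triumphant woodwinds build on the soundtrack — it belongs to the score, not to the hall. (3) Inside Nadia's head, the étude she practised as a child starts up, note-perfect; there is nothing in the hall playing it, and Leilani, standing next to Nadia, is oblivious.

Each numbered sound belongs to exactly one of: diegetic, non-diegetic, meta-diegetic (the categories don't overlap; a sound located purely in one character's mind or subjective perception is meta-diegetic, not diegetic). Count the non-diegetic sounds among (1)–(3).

1

(1) is meta-diegetic: it's Nadia's recollection rendered as sound; the other character can't hear it.
(2) score with no on-screen or off-screen source; it exists for the audience alone → non-diegetic.
(3) is meta-diegetic: it lives in Nadia's subjectivity, not in the hall.
Non-diegetic: (2) — that's 1.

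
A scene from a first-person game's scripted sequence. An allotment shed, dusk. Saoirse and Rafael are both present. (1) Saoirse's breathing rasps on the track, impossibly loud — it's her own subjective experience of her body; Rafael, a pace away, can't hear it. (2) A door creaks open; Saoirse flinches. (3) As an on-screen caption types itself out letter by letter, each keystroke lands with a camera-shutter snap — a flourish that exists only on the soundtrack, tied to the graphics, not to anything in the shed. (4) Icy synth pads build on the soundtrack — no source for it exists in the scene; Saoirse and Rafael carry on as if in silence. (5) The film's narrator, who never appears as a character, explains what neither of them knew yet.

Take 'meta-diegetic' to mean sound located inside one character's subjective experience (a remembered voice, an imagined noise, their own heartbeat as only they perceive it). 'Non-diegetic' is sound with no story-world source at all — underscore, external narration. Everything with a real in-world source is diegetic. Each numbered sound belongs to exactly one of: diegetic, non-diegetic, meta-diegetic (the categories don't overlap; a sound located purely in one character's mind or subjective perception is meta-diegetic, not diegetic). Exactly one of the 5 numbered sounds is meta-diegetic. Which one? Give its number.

1

(1) point-of-audition from inside Saoirse's body; not a sound in the room → meta-diegetic.
(2) is diegetic: an in-world source (a door); characters could hear it.
(3) is non-diegetic: it accompanies on-screen graphics, not anything inside the story world.
Sound (4): score with no on-screen or off-screen source; it exists for the audience alone, so non-diegetic.
(5) is non-diegetic: commentary laid over the scene from outside the fiction.
Only (1) is meta-diegetic.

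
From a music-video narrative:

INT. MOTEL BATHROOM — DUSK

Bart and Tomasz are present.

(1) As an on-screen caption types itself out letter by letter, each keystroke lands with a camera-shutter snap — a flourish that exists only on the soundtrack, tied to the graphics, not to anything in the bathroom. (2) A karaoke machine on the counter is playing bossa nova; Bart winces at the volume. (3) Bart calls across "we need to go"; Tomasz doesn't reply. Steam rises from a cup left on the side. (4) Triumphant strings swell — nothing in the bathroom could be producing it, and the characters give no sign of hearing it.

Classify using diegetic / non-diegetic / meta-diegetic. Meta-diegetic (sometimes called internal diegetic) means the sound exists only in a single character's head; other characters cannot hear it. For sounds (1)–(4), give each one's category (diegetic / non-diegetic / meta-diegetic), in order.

(1) is non-diegetic: sound married to a title/caption — outside the diegesis by definition.
(2) the music comes from an on-screen device that Bart responds to → diegetic.
(3) is diegetic: Bart is a character speaking aloud in the scene.
Sound (4): nothing in the bathroom produces it and the characters don't hear it — pure soundtrack, so non-diegetic.

non-diegetic, diegetic, diegetic, non-diegetic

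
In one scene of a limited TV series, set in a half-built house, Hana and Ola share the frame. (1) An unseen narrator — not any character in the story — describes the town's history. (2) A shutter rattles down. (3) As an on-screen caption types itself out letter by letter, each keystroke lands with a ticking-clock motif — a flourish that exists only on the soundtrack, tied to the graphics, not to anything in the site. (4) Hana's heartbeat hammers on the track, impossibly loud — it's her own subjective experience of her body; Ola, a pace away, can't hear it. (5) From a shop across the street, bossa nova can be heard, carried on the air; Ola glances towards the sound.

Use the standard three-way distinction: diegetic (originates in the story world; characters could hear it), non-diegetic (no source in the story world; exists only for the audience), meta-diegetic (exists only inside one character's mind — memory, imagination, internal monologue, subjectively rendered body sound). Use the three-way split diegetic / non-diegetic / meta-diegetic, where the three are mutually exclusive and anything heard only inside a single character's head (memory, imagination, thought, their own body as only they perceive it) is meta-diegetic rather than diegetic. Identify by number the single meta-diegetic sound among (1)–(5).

4

Sound (1): external voice-over — not a character, not heard by anyone in the scene, so non-diegetic.
(2) is diegetic: the sound comes from a shutter physically present in the location.
Sound (3): sound married to a title/caption — outside the diegesis by definition, so non-diegetic.
(4) is meta-diegetic: a subjective body sound — Hana's private perception, inaudible to Ola.
(5) it's coming from a shop across the street — a location within the story world — and Ola reacts → diegetic.
Only (4) is meta-diegetic.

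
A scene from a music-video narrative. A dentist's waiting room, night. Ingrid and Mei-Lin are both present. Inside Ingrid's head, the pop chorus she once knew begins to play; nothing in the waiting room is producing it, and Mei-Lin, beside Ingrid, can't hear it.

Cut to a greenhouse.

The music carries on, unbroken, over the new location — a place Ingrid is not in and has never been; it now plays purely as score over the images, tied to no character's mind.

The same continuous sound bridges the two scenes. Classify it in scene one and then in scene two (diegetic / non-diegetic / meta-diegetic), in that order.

meta-diegetic, non-diegetic

Scene one: the music exists only inside Ingrid's mind; Mei-Lin can't hear it → meta-diegetic.
Scene two: it's detached from Ingrid entirely and plays over unrelated images with no in-world source — conventional underscore → non-diegetic.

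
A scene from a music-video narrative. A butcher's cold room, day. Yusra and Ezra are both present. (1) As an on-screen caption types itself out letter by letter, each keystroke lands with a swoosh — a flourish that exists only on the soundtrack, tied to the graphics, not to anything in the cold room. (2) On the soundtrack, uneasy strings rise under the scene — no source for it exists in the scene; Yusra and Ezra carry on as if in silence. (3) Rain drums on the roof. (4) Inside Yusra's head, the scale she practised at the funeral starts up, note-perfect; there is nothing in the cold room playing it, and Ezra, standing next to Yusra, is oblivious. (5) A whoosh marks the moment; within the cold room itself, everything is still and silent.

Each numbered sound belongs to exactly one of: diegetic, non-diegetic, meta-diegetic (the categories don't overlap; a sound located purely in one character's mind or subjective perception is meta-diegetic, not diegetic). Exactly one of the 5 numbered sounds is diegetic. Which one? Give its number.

3

(1) it accompanies on-screen graphics, not anything inside the story world → non-diegetic.
(2) is non-diegetic: score with no on-screen or off-screen source; it exists for the audience alone.
(3) is diegetic: it's the actual ambient sound of the location.
(4) remembered music, private to Yusra — Ezra is oblivious because it isn't in the room → meta-diegetic.
(5) is non-diegetic: nothing in the scene produces it; it's an accent added for the audience.
Only (3) is diegetic.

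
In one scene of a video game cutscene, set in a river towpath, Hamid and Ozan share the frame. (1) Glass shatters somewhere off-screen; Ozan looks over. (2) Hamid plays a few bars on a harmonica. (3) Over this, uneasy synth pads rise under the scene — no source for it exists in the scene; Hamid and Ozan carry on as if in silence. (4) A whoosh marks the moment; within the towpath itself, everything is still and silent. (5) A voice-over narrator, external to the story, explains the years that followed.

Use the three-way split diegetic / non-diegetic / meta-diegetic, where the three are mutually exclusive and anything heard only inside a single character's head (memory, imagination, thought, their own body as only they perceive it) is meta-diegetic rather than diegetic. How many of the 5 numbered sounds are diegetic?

2

(1) an in-world source (glass); characters could hear it → diegetic.
Sound (2): the instrument and the performer are both in the scene, so diegetic.
(3) is non-diegetic: it has no source in the story world and no character can hear it — it's underscore.
Sound (4): nothing in the scene produces it; it's an accent added for the audience, so non-diegetic.
Sound (5): commentary laid over the scene from outside the fiction, so non-diegetic.
Diegetic: (1), (2) — that's 2.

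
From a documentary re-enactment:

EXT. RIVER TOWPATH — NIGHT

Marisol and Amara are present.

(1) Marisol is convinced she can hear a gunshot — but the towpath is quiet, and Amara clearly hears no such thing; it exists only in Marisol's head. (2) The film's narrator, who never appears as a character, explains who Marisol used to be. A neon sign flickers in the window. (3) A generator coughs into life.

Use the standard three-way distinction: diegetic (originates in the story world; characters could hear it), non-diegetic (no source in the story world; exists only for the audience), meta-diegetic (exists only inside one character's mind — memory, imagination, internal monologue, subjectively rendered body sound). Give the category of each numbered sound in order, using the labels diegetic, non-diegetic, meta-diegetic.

Sound (1): Marisol alone 'hears' it — an imagined sound, not present in the space, so meta-diegetic.
Sound (2): the narrator exists outside the story world, addressing only the audience, so non-diegetic.
Sound (3): the sound comes from a generator physically present in the location, so diegetic.

meta-diegetic, non-diegetic, diegetic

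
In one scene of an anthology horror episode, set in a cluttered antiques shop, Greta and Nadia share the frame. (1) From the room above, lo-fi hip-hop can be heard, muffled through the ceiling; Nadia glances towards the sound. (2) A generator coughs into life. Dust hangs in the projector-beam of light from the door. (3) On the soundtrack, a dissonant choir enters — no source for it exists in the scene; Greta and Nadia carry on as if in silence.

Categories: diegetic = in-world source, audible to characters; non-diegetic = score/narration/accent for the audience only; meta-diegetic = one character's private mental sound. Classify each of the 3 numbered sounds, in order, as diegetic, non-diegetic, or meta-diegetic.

diegetic, diegetic, non-diegetic

Sound (1): it's coming from the room above — a location within the story world — and Nadia reacts, so diegetic.
(2) an in-world source (a generator); characters could hear it → diegetic.
(3) it has no source in the story world and no character can hear it — it's underscore → non-diegetic.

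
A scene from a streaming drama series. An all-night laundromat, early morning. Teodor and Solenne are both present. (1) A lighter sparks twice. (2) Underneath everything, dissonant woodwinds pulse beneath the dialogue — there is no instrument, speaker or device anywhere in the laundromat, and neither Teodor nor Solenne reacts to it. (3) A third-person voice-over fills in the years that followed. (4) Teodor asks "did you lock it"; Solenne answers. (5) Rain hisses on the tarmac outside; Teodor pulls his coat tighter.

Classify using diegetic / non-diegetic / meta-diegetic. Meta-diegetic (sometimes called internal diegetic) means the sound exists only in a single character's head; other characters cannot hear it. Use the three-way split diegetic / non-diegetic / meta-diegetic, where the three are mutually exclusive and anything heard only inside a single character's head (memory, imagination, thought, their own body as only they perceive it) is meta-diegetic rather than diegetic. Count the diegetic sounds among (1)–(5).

(1) a lighter is a real object/event in the scene's world → diegetic.
(2) is non-diegetic: it has no source in the story world and no character can hear it — it's underscore.
(3) the narrator exists outside the story world, addressing only the audience → non-diegetic.
(4) on-screen dialogue — Teodor speaks and Solenne is there to hear → diegetic.
(5) is diegetic: rain is part of the location's real environment.
Diegetic: (1), (4), (5) — that's 3.

3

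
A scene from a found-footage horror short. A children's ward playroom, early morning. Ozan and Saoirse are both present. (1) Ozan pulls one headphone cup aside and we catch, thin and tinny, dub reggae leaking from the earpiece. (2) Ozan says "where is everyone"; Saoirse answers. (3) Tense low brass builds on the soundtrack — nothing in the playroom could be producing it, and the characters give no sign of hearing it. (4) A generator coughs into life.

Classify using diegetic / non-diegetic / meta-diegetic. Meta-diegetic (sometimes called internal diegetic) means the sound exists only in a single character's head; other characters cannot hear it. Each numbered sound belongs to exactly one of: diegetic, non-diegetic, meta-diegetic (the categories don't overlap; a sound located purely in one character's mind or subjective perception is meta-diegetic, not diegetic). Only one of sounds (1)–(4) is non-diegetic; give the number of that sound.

3

(1) the headphones are an on-screen source → diegetic.
Sound (2): spoken by a character present in the story world, so diegetic.
Sound (3): score with no on-screen or off-screen source; it exists for the audience alone, so non-diegetic.
(4) is diegetic: the sound comes from a generator physically present in the location.
Only (3) is non-diegetic.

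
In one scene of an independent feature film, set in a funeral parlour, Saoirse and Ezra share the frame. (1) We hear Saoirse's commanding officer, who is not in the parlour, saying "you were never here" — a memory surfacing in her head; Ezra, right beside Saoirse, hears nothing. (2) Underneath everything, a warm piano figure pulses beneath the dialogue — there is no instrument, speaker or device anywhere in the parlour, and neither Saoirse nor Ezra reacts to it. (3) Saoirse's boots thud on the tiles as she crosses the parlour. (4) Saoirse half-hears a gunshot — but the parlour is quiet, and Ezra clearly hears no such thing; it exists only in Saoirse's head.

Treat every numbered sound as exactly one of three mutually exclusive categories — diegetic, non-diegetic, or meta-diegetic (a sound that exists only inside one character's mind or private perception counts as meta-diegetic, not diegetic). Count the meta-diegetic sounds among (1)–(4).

2

(1) is meta-diegetic: the voice is a memory playing only inside Saoirse's mind; Ezra can't hear it.
(2) is non-diegetic: nothing in the parlour produces it and the characters don't hear it — pure soundtrack.
Sound (3): Saoirse's footsteps are produced in the story world, so diegetic.
(4) Saoirse alone 'hears' it — an imagined sound, not present in the space → meta-diegetic.
So 2 of the 4 are meta-diegetic: (1), (4).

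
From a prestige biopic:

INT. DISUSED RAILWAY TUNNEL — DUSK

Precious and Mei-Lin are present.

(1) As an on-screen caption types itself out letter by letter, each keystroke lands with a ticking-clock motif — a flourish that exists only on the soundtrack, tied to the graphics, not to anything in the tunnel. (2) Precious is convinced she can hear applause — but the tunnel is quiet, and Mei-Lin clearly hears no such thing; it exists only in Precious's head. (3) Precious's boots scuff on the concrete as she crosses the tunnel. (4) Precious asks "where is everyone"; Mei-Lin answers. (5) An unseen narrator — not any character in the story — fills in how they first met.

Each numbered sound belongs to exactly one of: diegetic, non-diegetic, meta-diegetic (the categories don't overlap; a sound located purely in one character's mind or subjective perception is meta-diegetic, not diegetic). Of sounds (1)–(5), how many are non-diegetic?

(1) is non-diegetic: it accompanies on-screen graphics, not anything inside the story world.
(2) subjective to Precious: the tunnel is silent and Mei-Lin hears nothing → meta-diegetic.
(3) is diegetic: it's the physical sound of Precious moving in the space.
(4) is diegetic: spoken by a character present in the story world.
Sound (5): external voice-over — not a character, not heard by anyone in the scene, so non-diegetic.
Non-diegetic: (1), (5) — that's 2.

2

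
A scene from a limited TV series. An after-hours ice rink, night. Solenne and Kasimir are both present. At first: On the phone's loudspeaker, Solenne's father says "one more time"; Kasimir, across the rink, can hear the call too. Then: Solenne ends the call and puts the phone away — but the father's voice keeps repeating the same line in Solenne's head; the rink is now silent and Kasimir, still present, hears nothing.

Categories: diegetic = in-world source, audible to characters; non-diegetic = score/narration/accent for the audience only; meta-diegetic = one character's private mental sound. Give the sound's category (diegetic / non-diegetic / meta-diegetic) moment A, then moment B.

Moment A: the loudspeaker is an in-world source; both Solenne and Kasimir hear the call → diegetic.
Moment B: with the phone off, the voice continues only as Solenne's private mental replay — Kasimir can't hear it → meta-diegetic.

diegetic, meta-diegetic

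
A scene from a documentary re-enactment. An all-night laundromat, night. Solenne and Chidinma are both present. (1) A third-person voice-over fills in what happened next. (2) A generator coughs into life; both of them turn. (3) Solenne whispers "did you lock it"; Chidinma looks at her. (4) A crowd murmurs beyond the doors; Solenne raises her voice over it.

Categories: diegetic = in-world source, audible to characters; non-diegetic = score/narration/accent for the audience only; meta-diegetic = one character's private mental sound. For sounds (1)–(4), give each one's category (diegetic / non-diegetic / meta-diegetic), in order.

non-diegetic, diegetic, diegetic, diegetic

(1) is non-diegetic: external voice-over — not a character, not heard by anyone in the scene.
Sound (2): a generator is a real object/event in the scene's world, so diegetic.
(3) spoken by a character present in the story world → diegetic.
(4) is diegetic: a crowd is part of the location's real environment.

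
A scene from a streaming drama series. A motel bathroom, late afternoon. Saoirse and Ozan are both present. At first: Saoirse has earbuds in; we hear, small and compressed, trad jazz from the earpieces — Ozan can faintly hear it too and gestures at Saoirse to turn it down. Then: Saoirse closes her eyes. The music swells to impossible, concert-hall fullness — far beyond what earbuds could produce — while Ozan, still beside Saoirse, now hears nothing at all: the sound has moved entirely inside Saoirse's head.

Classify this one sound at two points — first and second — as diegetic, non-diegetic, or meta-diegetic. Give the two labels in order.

diegetic, meta-diegetic

First: the earbuds are a physical source both characters can hear → diegetic.
Second: the music now exists only as Saoirse's subjective experience; Ozan can no longer hear it → meta-diegetic.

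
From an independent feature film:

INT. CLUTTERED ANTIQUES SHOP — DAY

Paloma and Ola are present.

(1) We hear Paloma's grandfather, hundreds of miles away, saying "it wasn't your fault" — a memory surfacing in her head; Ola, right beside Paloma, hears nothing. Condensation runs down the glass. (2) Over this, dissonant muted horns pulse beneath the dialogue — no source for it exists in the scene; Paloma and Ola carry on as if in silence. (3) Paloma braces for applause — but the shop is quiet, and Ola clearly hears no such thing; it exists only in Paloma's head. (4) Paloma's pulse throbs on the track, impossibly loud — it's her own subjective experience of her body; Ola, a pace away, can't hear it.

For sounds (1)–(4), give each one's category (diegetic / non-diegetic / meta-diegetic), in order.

Sound (1): a remembered line, private to Paloma — not present in the room, not audible to Ola, so meta-diegetic.
(2) is non-diegetic: nothing in the shop produces it and the characters don't hear it — pure soundtrack.
(3) is meta-diegetic: Paloma alone 'hears' it — an imagined sound, not present in the space.
Sound (4): it's Paloma's internal bodily sensation rendered as sound; only Paloma 'hears' it, so meta-diegetic.

meta-diegetic, non-diegetic, meta-diegetic, meta-diegetic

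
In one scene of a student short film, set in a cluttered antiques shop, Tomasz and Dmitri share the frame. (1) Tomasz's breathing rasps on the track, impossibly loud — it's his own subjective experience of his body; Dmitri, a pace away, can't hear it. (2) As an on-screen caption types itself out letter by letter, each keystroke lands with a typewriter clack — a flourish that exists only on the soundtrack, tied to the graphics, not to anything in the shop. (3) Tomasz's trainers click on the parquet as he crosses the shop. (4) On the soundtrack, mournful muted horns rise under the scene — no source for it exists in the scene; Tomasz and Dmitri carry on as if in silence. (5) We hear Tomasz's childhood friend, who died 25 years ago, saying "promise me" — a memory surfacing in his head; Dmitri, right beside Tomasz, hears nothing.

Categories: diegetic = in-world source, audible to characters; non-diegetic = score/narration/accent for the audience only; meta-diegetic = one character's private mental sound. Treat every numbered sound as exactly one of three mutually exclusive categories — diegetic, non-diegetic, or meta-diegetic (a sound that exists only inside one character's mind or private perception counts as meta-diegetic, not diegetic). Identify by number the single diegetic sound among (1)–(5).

(1) is meta-diegetic: point-of-audition from inside Tomasz's body; not a sound in the room.
(2) is non-diegetic: the caption isn't part of the story world, so neither is the sound tied to it.
Sound (3): it's the physical sound of Tomasz moving in the space, so diegetic.
Sound (4): score with no on-screen or off-screen source; it exists for the audience alone, so non-diegetic.
(5) it's Tomasz's recollection rendered as sound; the other character can't hear it → meta-diegetic.
Only (3) is diegetic.

3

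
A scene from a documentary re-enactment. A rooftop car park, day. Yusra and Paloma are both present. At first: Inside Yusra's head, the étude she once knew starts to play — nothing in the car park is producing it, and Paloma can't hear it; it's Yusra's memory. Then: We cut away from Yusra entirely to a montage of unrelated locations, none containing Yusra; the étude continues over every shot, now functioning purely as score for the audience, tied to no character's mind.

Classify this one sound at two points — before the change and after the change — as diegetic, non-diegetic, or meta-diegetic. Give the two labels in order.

Before the change: the music lives inside Yusra's mind alone; Paloma can't hear it → meta-diegetic.
After the change: once it plays over shots Yusra isn't in, detached from any character's subjectivity, it's conventional underscore → non-diegetic.

meta-diegetic, non-diegetic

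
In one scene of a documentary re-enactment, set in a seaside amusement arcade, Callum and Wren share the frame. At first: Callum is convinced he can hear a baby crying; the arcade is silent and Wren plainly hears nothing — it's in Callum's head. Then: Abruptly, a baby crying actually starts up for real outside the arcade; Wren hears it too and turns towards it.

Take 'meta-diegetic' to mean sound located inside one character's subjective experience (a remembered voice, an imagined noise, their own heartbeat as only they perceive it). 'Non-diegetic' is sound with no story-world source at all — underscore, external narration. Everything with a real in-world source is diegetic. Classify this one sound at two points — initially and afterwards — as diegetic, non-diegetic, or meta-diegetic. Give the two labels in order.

meta-diegetic, diegetic

Initially: only Callum 'hears' it — imagined, in his mind → meta-diegetic.
Afterwards: now there's a real external source and Wren hears it too — in the story world → diegetic.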